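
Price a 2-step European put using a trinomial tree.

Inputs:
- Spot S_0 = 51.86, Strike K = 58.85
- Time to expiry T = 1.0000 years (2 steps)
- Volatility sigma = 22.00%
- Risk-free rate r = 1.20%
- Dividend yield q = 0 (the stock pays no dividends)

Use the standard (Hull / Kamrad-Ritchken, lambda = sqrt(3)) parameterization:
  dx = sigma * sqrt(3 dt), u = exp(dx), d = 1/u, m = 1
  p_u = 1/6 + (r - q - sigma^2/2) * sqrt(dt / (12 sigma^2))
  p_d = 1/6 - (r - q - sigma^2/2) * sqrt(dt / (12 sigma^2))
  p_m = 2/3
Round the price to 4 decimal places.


Answer: Price = V(0,0) = 8.8579

Derivation:
dt = T/N = 0.500000; dx = sigma*sqrt(3*dt) = 0.269444
u = exp(dx) = 1.309236; d = 1/u = 0.763804
p_u = 0.155347, p_m = 0.666667, p_d = 0.177986
Discount per step: exp(-r*dt) = 0.994018
Stock lattice S(k, j) with j the centered position index:
  k=0: S(0,+0) = 51.8600
  k=1: S(1,-1) = 39.6109; S(1,+0) = 51.8600; S(1,+1) = 67.8970
  k=2: S(2,-2) = 30.2550; S(2,-1) = 39.6109; S(2,+0) = 51.8600; S(2,+1) = 67.8970; S(2,+2) = 88.8932
Terminal payoffs V(N, j) = max(K - S_T, 0):
  V(2,-2) = 28.595043; V(2,-1) = 19.239117; V(2,+0) = 6.990000; V(2,+1) = 0.000000; V(2,+2) = 0.000000
Backward induction: V(k, j) = exp(-r*dt) * [p_u * V(k+1, j+1) + p_m * V(k+1, j) + p_d * V(k+1, j-1)]
  V(1,-1) = exp(-r*dt) * [p_u*6.990000 + p_m*19.239117 + p_d*28.595043] = 18.887812
  V(1,+0) = exp(-r*dt) * [p_u*0.000000 + p_m*6.990000 + p_d*19.239117] = 8.035938
  V(1,+1) = exp(-r*dt) * [p_u*0.000000 + p_m*0.000000 + p_d*6.990000] = 1.236682
  V(0,+0) = exp(-r*dt) * [p_u*1.236682 + p_m*8.035938 + p_d*18.887812] = 8.857871


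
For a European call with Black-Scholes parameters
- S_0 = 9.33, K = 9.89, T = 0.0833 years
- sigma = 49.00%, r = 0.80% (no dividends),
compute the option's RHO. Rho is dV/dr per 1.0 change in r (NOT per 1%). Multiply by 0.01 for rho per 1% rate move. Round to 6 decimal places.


d1 = -0.3367396139; d2 = -0.4781621368
phi(d1) = 0.3769527930; exp(-qT) = 1.0000000000; exp(-rT) = 0.9993338220
N(d2) = 0.3162674046
Rho = K*T*exp(-rT)*N(d2) = 9.8900 * 0.0833 * 0.9993338220 * 0.3162674046 = 0.260379

Answer: Rho = 0.260379


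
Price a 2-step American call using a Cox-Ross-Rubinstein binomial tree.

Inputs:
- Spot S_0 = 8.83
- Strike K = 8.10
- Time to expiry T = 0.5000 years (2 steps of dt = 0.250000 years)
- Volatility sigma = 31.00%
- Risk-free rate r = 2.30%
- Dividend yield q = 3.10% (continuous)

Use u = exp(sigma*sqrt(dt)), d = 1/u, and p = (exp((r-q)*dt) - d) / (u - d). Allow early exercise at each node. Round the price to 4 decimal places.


Answer: Price = V(0,0) = 1.1787

Derivation:
dt = T/N = 0.250000
u = exp(sigma*sqrt(dt)) = 1.167658; d = 1/u = 0.856415
p = (exp((r-q)*dt) - d) / (u - d) = 0.454908
Discount per step: exp(-r*dt) = 0.994266
Stock lattice S(k, i) with i counting down-moves:
  k=0: S(0,0) = 8.8300
  k=1: S(1,0) = 10.3104; S(1,1) = 7.5621
  k=2: S(2,0) = 12.0390; S(2,1) = 8.8300; S(2,2) = 6.4763
Terminal payoffs V(N, i) = max(S_T - K, 0):
  V(2,0) = 3.939044; V(2,1) = 0.730000; V(2,2) = 0.000000
Backward induction: V(k, i) = exp(-r*dt) * [p * V(k+1, i) + (1-p) * V(k+1, i+1)]; then take max(V_cont, immediate exercise) for American.
  V(1,0) = exp(-r*dt) * [p*3.939044 + (1-p)*0.730000] = 2.177264; exercise = 2.210420; V(1,0) = max -> 2.210420
  V(1,1) = exp(-r*dt) * [p*0.730000 + (1-p)*0.000000] = 0.330179; exercise = 0.000000; V(1,1) = max -> 0.330179
  V(0,0) = exp(-r*dt) * [p*2.210420 + (1-p)*0.330179] = 1.178718; exercise = 0.730000; V(0,0) = max -> 1.178718


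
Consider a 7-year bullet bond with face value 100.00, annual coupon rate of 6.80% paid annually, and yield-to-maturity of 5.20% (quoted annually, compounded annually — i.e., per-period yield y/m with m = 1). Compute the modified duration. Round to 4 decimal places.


Answer: Modified duration = 5.5650

Derivation:
Coupon per period c = face * coupon_rate / m = 6.800000
Periods per year m = 1; per-period yield y/m = 0.052000
Number of cashflows N = 7
Cashflows (t years, CF_t, discount factor 1/(1+y/m)^(m*t), PV):
  t = 1.0000: CF_t = 6.800000, DF = 0.950570, PV = 6.463878
  t = 2.0000: CF_t = 6.800000, DF = 0.903584, PV = 6.144371
  t = 3.0000: CF_t = 6.800000, DF = 0.858920, PV = 5.840657
  t = 4.0000: CF_t = 6.800000, DF = 0.816464, PV = 5.551955
  t = 5.0000: CF_t = 6.800000, DF = 0.776106, PV = 5.277524
  t = 6.0000: CF_t = 6.800000, DF = 0.737744, PV = 5.016658
  t = 7.0000: CF_t = 106.800000, DF = 0.701277, PV = 74.896423
Price P = sum_t PV_t = 109.191466
First compute Macaulay numerator sum_t t * PV_t:
  t * PV_t at t = 1.0000: 6.463878
  t * PV_t at t = 2.0000: 12.288742
  t * PV_t at t = 3.0000: 17.521971
  t * PV_t at t = 4.0000: 22.207821
  t * PV_t at t = 5.0000: 26.387620
  t * PV_t at t = 6.0000: 30.099947
  t * PV_t at t = 7.0000: 524.274958
Macaulay duration D = 639.244936 / 109.191466 = 5.854349
Modified duration = D / (1 + y/m) = 5.854349 / (1 + 0.052000) = 5.564970


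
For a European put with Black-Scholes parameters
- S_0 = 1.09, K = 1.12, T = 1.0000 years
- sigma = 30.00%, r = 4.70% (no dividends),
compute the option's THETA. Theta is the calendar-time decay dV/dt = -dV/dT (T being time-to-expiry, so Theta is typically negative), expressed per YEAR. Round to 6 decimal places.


d1 = 0.2161633698; d2 = -0.0838366302
phi(d1) = 0.3897297088; exp(-qT) = 1.0000000000; exp(-rT) = 0.9540873976
Theta = -S*exp(-qT)*phi(d1)*sigma/(2*sqrt(T)) + r*K*exp(-rT)*N(-d2) - q*S*exp(-qT)*N(-d1)
N(-d1) = 0.4144302026; N(-d2) = 0.5334068381; sqrt(T) = 1.0000000000
Term 1 = -1.0900 * 1.0000000000 * 0.3897297088 * 0.3000 / (2 * 1.0000000000) = -0.0637208074
Term 2 = 0.0470 * 1.1200 * 0.9540873976 * 0.5334068381 = 0.0267893773
Term 3 = 0 (no dividend yield, q = 0)
Theta = -0.0637208074 + (0.0267893773) + (0.0000000000) = -0.036931

Answer: Theta = -0.036931


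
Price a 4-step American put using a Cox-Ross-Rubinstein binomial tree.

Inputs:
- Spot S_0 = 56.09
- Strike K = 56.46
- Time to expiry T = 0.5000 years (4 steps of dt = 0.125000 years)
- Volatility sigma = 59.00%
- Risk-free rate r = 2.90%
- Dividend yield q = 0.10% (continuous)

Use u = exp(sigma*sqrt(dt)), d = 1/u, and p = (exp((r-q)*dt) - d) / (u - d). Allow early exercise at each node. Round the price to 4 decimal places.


dt = T/N = 0.125000
u = exp(sigma*sqrt(dt)) = 1.231948; d = 1/u = 0.811723
p = (exp((r-q)*dt) - d) / (u - d) = 0.456383
Discount per step: exp(-r*dt) = 0.996382
Stock lattice S(k, i) with i counting down-moves:
  k=0: S(0,0) = 56.0900
  k=1: S(1,0) = 69.1000; S(1,1) = 45.5295
  k=2: S(2,0) = 85.1275; S(2,1) = 56.0900; S(2,2) = 36.9573
  k=3: S(3,0) = 104.8727; S(3,1) = 69.1000; S(3,2) = 45.5295; S(3,3) = 29.9991
  k=4: S(4,0) = 129.1977; S(4,1) = 85.1275; S(4,2) = 56.0900; S(4,3) = 36.9573; S(4,4) = 24.3510
Terminal payoffs V(N, i) = max(K - S_T, 0):
  V(4,0) = 0.000000; V(4,1) = 0.000000; V(4,2) = 0.370000; V(4,3) = 19.502650; V(4,4) = 32.109033
Backward induction: V(k, i) = exp(-r*dt) * [p * V(k+1, i) + (1-p) * V(k+1, i+1)]; then take max(V_cont, immediate exercise) for American.
  V(3,0) = exp(-r*dt) * [p*0.000000 + (1-p)*0.000000] = 0.000000; exercise = 0.000000; V(3,0) = max -> 0.000000
  V(3,1) = exp(-r*dt) * [p*0.000000 + (1-p)*0.370000] = 0.200411; exercise = 0.000000; V(3,1) = max -> 0.200411
  V(3,2) = exp(-r*dt) * [p*0.370000 + (1-p)*19.502650] = 10.731868; exercise = 10.930474; V(3,2) = max -> 10.930474
  V(3,3) = exp(-r*dt) * [p*19.502650 + (1-p)*32.109033] = 26.260333; exercise = 26.460880; V(3,3) = max -> 26.460880
  V(2,0) = exp(-r*dt) * [p*0.000000 + (1-p)*0.200411] = 0.108552; exercise = 0.000000; V(2,0) = max -> 0.108552
  V(2,1) = exp(-r*dt) * [p*0.200411 + (1-p)*10.930474] = 6.011628; exercise = 0.370000; V(2,1) = max -> 6.011628
  V(2,2) = exp(-r*dt) * [p*10.930474 + (1-p)*26.460880] = 19.302972; exercise = 19.502650; V(2,2) = max -> 19.502650
  V(1,0) = exp(-r*dt) * [p*0.108552 + (1-p)*6.011628] = 3.305562; exercise = 0.000000; V(1,0) = max -> 3.305562
  V(1,1) = exp(-r*dt) * [p*6.011628 + (1-p)*19.502650] = 13.297292; exercise = 10.930474; V(1,1) = max -> 13.297292
  V(0,0) = exp(-r*dt) * [p*3.305562 + (1-p)*13.297292] = 8.705625; exercise = 0.370000; V(0,0) = max -> 8.705625

Answer: Price = V(0,0) = 8.7056


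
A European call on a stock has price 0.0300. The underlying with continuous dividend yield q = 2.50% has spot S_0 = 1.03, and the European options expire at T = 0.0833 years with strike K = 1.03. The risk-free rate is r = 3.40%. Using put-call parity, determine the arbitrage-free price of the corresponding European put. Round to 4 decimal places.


Answer: Put price = 0.0292

Derivation:
Put-call parity: C - P = S_0 * exp(-qT) - K * exp(-rT).
S_0 * exp(-qT) = 1.0300 * 0.99791967 = 1.02785726
K * exp(-rT) = 1.0300 * 0.99717181 = 1.02708696
P = C - S*exp(-qT) + K*exp(-rT)
P = 0.0300 - 1.02785726 + 1.02708696 = 0.0292


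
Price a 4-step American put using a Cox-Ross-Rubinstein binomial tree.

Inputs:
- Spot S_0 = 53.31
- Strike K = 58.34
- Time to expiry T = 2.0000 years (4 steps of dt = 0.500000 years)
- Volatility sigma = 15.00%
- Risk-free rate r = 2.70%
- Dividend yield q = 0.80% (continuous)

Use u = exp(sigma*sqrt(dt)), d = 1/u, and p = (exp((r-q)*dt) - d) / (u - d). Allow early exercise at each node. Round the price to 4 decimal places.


dt = T/N = 0.500000
u = exp(sigma*sqrt(dt)) = 1.111895; d = 1/u = 0.899365
p = (exp((r-q)*dt) - d) / (u - d) = 0.518421
Discount per step: exp(-r*dt) = 0.986591
Stock lattice S(k, i) with i counting down-moves:
  k=0: S(0,0) = 53.3100
  k=1: S(1,0) = 59.2751; S(1,1) = 47.9452
  k=2: S(2,0) = 65.9077; S(2,1) = 53.3100; S(2,2) = 43.1202
  k=3: S(3,0) = 73.2825; S(3,1) = 59.2751; S(3,2) = 47.9452; S(3,3) = 38.7808
  k=4: S(4,0) = 81.4825; S(4,1) = 65.9077; S(4,2) = 53.3100; S(4,3) = 43.1202; S(4,4) = 34.8781
Terminal payoffs V(N, i) = max(K - S_T, 0):
  V(4,0) = 0.000000; V(4,1) = 0.000000; V(4,2) = 5.030000; V(4,3) = 15.219786; V(4,4) = 23.461874
Backward induction: V(k, i) = exp(-r*dt) * [p * V(k+1, i) + (1-p) * V(k+1, i+1)]; then take max(V_cont, immediate exercise) for American.
  V(3,0) = exp(-r*dt) * [p*0.000000 + (1-p)*0.000000] = 0.000000; exercise = 0.000000; V(3,0) = max -> 0.000000
  V(3,1) = exp(-r*dt) * [p*0.000000 + (1-p)*5.030000] = 2.389861; exercise = 0.000000; V(3,1) = max -> 2.389861
  V(3,2) = exp(-r*dt) * [p*5.030000 + (1-p)*15.219786] = 9.803937; exercise = 10.394837; V(3,2) = max -> 10.394837
  V(3,3) = exp(-r*dt) * [p*15.219786 + (1-p)*23.461874] = 18.931693; exercise = 19.559177; V(3,3) = max -> 19.559177
  V(2,0) = exp(-r*dt) * [p*0.000000 + (1-p)*2.389861] = 1.135474; exercise = 0.000000; V(2,0) = max -> 1.135474
  V(2,1) = exp(-r*dt) * [p*2.389861 + (1-p)*10.394837] = 6.161151; exercise = 5.030000; V(2,1) = max -> 6.161151
  V(2,2) = exp(-r*dt) * [p*10.394837 + (1-p)*19.559177] = 14.609624; exercise = 15.219786; V(2,2) = max -> 15.219786
  V(1,0) = exp(-r*dt) * [p*1.135474 + (1-p)*6.161151] = 3.508055; exercise = 0.000000; V(1,0) = max -> 3.508055
  V(1,1) = exp(-r*dt) * [p*6.161151 + (1-p)*15.219786] = 10.382486; exercise = 10.394837; V(1,1) = max -> 10.394837
  V(0,0) = exp(-r*dt) * [p*3.508055 + (1-p)*10.394837] = 6.733073; exercise = 5.030000; V(0,0) = max -> 6.733073

Answer: Price = V(0,0) = 6.7331


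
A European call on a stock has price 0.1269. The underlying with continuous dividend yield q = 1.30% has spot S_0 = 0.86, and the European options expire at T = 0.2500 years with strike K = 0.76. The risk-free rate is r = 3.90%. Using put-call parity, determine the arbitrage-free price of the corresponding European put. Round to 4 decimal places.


Put-call parity: C - P = S_0 * exp(-qT) - K * exp(-rT).
S_0 * exp(-qT) = 0.8600 * 0.99675528 = 0.85720954
K * exp(-rT) = 0.7600 * 0.99029738 = 0.75262601
P = C - S*exp(-qT) + K*exp(-rT)
P = 0.1269 - 0.85720954 + 0.75262601 = 0.0223

Answer: Put price = 0.0223


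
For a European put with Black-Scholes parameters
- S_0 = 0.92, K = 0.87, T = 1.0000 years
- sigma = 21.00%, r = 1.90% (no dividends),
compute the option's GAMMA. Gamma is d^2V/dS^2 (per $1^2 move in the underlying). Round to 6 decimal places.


Answer: Gamma = 1.856264

Derivation:
d1 = 0.4615736114; d2 = 0.2515736114
phi(d1) = 0.3586301542; exp(-qT) = 1.0000000000; exp(-rT) = 0.9811793622
Gamma = exp(-qT) * phi(d1) / (S * sigma * sqrt(T)) = 1.0000000000 * 0.3586301542 / (0.9200 * 0.2100 * 1.0000000000) = 1.856264


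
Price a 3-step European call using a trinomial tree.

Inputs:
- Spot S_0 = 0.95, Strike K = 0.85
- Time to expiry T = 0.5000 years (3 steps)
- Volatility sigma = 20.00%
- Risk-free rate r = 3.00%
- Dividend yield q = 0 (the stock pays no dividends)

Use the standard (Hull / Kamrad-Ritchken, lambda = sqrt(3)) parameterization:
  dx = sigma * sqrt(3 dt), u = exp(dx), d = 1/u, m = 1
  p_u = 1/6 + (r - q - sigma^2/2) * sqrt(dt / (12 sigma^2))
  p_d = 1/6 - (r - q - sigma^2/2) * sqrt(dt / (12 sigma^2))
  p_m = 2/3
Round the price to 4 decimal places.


Answer: Price = V(0,0) = 0.1261

Derivation:
dt = T/N = 0.166667; dx = sigma*sqrt(3*dt) = 0.141421
u = exp(dx) = 1.151910; d = 1/u = 0.868123
p_u = 0.172559, p_m = 0.666667, p_d = 0.160774
Discount per step: exp(-r*dt) = 0.995012
Stock lattice S(k, j) with j the centered position index:
  k=0: S(0,+0) = 0.9500
  k=1: S(1,-1) = 0.8247; S(1,+0) = 0.9500; S(1,+1) = 1.0943
  k=2: S(2,-2) = 0.7160; S(2,-1) = 0.8247; S(2,+0) = 0.9500; S(2,+1) = 1.0943; S(2,+2) = 1.2606
  k=3: S(3,-3) = 0.6215; S(3,-2) = 0.7160; S(3,-1) = 0.8247; S(3,+0) = 0.9500; S(3,+1) = 1.0943; S(3,+2) = 1.2606; S(3,+3) = 1.4520
Terminal payoffs V(N, j) = max(S_T - K, 0):
  V(3,-3) = 0.000000; V(3,-2) = 0.000000; V(3,-1) = 0.000000; V(3,+0) = 0.100000; V(3,+1) = 0.244314; V(3,+2) = 0.410552; V(3,+3) = 0.602042
Backward induction: V(k, j) = exp(-r*dt) * [p_u * V(k+1, j+1) + p_m * V(k+1, j) + p_d * V(k+1, j-1)]
  V(2,-2) = exp(-r*dt) * [p_u*0.000000 + p_m*0.000000 + p_d*0.000000] = 0.000000
  V(2,-1) = exp(-r*dt) * [p_u*0.100000 + p_m*0.000000 + p_d*0.000000] = 0.017170
  V(2,+0) = exp(-r*dt) * [p_u*0.244314 + p_m*0.100000 + p_d*0.000000] = 0.108283
  V(2,+1) = exp(-r*dt) * [p_u*0.410552 + p_m*0.244314 + p_d*0.100000] = 0.248552
  V(2,+2) = exp(-r*dt) * [p_u*0.602042 + p_m*0.410552 + p_d*0.244314] = 0.414789
  V(1,-1) = exp(-r*dt) * [p_u*0.108283 + p_m*0.017170 + p_d*0.000000] = 0.029981
  V(1,+0) = exp(-r*dt) * [p_u*0.248552 + p_m*0.108283 + p_d*0.017170] = 0.117251
  V(1,+1) = exp(-r*dt) * [p_u*0.414789 + p_m*0.248552 + p_d*0.108283] = 0.253416
  V(0,+0) = exp(-r*dt) * [p_u*0.253416 + p_m*0.117251 + p_d*0.029981] = 0.126085


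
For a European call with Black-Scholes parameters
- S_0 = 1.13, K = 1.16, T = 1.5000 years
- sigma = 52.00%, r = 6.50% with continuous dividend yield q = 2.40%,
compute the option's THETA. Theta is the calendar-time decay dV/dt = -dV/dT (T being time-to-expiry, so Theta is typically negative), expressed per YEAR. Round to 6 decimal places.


d1 = 0.3738574978; d2 = -0.2630098353
phi(d1) = 0.3720142022; exp(-qT) = 0.9646402935; exp(-rT) = 0.9071023416
Theta = -S*exp(-qT)*phi(d1)*sigma/(2*sqrt(T)) - r*K*exp(-rT)*N(d2) + q*S*exp(-qT)*N(d1)
N(d1) = 0.6457448305; N(d2) = 0.3962714992; sqrt(T) = 1.2247448714
Term 1 = -1.1300 * 0.9646402935 * 0.3720142022 * 0.5200 / (2 * 1.2247448714) = -0.0860857130
Term 2 = -0.0650 * 1.1600 * 0.9071023416 * 0.3962714992 = -0.0271031939
Term 3 = 0.0240 * 1.1300 * 0.9646402935 * 0.6457448305 = 0.0168933594
Theta = -0.0860857130 + (-0.0271031939) + (0.0168933594) = -0.096296

Answer: Theta = -0.096296


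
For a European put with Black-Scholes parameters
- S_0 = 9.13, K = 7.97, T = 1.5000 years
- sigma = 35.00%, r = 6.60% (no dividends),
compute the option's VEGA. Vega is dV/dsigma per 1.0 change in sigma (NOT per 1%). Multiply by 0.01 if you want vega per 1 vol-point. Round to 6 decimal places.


d1 = 0.7622723473; d2 = 0.3336116424
phi(d1) = 0.2983559331; exp(-qT) = 1.0000000000; exp(-rT) = 0.9057427080
Vega = S * exp(-qT) * phi(d1) * sqrt(T) = 9.1300 * 1.0000000000 * 0.2983559331 * 1.2247448714 = 3.336192

Answer: Vega = 3.336192


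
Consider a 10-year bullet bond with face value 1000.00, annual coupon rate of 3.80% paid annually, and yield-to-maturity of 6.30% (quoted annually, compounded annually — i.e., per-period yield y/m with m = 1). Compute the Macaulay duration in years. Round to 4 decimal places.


Answer: Macaulay duration = 8.3154 years

Derivation:
Coupon per period c = face * coupon_rate / m = 38.000000
Periods per year m = 1; per-period yield y/m = 0.063000
Number of cashflows N = 10
Cashflows (t years, CF_t, discount factor 1/(1+y/m)^(m*t), PV):
  t = 1.0000: CF_t = 38.000000, DF = 0.940734, PV = 35.747883
  t = 2.0000: CF_t = 38.000000, DF = 0.884980, PV = 33.629241
  t = 3.0000: CF_t = 38.000000, DF = 0.832531, PV = 31.636163
  t = 4.0000: CF_t = 38.000000, DF = 0.783190, PV = 29.761207
  t = 5.0000: CF_t = 38.000000, DF = 0.736773, PV = 27.997372
  t = 6.0000: CF_t = 38.000000, DF = 0.693107, PV = 26.338074
  t = 7.0000: CF_t = 38.000000, DF = 0.652029, PV = 24.777115
  t = 8.0000: CF_t = 38.000000, DF = 0.613386, PV = 23.308669
  t = 9.0000: CF_t = 38.000000, DF = 0.577033, PV = 21.927252
  t = 10.0000: CF_t = 1038.000000, DF = 0.542834, PV = 563.462098
Price P = sum_t PV_t = 818.585076
Macaulay numerator sum_t t * PV_t:
  t * PV_t at t = 1.0000: 35.747883
  t * PV_t at t = 2.0000: 67.258482
  t * PV_t at t = 3.0000: 94.908489
  t * PV_t at t = 4.0000: 119.044827
  t * PV_t at t = 5.0000: 139.986862
  t * PV_t at t = 6.0000: 158.028443
  t * PV_t at t = 7.0000: 173.439808
  t * PV_t at t = 8.0000: 186.469354
  t * PV_t at t = 9.0000: 197.345272
  t * PV_t at t = 10.0000: 5634.620984
Macaulay duration D = (sum_t t * PV_t) / P = 6806.850405 / 818.585076 = 8.315385


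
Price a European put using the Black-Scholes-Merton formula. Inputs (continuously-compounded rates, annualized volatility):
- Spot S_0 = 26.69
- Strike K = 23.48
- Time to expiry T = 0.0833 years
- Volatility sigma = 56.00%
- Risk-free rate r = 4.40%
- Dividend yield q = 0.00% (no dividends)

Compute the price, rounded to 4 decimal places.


d1 = (ln(S/K) + (r - q + 0.5*sigma^2) * T) / (sigma * sqrt(T)) = 0.89630902
d2 = d1 - sigma * sqrt(T) = 0.73468328
exp(-rT) = 0.99634151; exp(-qT) = 1.00000000
P = K * exp(-rT) * N(-d2) - S_0 * exp(-qT) * N(-d1)
N(-d1) = 0.18504387; N(-d2) = 0.23126620
P = 23.4800 * 0.99634151 * 0.23126620 - 26.6900 * 1.00000000 * 0.18504387 = 0.4714

Answer: Price = 0.4714


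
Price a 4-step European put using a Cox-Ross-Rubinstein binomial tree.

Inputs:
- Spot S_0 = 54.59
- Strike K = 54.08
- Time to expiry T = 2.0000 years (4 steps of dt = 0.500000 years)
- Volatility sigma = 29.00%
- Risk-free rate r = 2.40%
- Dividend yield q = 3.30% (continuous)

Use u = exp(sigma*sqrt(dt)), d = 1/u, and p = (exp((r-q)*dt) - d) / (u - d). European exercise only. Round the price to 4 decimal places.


dt = T/N = 0.500000
u = exp(sigma*sqrt(dt)) = 1.227600; d = 1/u = 0.814598
p = (exp((r-q)*dt) - d) / (u - d) = 0.438042
Discount per step: exp(-r*dt) = 0.988072
Stock lattice S(k, i) with i counting down-moves:
  k=0: S(0,0) = 54.5900
  k=1: S(1,0) = 67.0147; S(1,1) = 44.4689
  k=2: S(2,0) = 82.2672; S(2,1) = 54.5900; S(2,2) = 36.2242
  k=3: S(3,0) = 100.9912; S(3,1) = 67.0147; S(3,2) = 44.4689; S(3,3) = 29.5082
  k=4: S(4,0) = 123.9768; S(4,1) = 82.2672; S(4,2) = 54.5900; S(4,3) = 36.2242; S(4,4) = 24.0373
Terminal payoffs V(N, i) = max(K - S_T, 0):
  V(4,0) = 0.000000; V(4,1) = 0.000000; V(4,2) = 0.000000; V(4,3) = 17.855750; V(4,4) = 30.042699
Backward induction: V(k, i) = exp(-r*dt) * [p * V(k+1, i) + (1-p) * V(k+1, i+1)].
  V(3,0) = exp(-r*dt) * [p*0.000000 + (1-p)*0.000000] = 0.000000
  V(3,1) = exp(-r*dt) * [p*0.000000 + (1-p)*0.000000] = 0.000000
  V(3,2) = exp(-r*dt) * [p*0.000000 + (1-p)*17.855750] = 9.914486
  V(3,3) = exp(-r*dt) * [p*17.855750 + (1-p)*30.042699] = 24.409620
  V(2,0) = exp(-r*dt) * [p*0.000000 + (1-p)*0.000000] = 0.000000
  V(2,1) = exp(-r*dt) * [p*0.000000 + (1-p)*9.914486] = 5.505063
  V(2,2) = exp(-r*dt) * [p*9.914486 + (1-p)*24.409620] = 17.844711
  V(1,0) = exp(-r*dt) * [p*0.000000 + (1-p)*5.505063] = 3.056711
  V(1,1) = exp(-r*dt) * [p*5.505063 + (1-p)*17.844711] = 12.291042
  V(0,0) = exp(-r*dt) * [p*3.056711 + (1-p)*12.291042] = 8.147654

Answer: Price = V(0,0) = 8.1477


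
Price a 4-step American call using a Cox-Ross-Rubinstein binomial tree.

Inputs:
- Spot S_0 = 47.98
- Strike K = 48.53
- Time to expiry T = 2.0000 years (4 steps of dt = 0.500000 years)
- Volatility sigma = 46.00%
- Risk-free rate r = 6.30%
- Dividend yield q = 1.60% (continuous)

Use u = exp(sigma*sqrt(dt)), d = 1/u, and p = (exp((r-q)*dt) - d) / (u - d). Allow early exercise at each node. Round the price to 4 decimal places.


Answer: Price = V(0,0) = 12.7122

Derivation:
dt = T/N = 0.500000
u = exp(sigma*sqrt(dt)) = 1.384403; d = 1/u = 0.722333
p = (exp((r-q)*dt) - d) / (u - d) = 0.455307
Discount per step: exp(-r*dt) = 0.968991
Stock lattice S(k, i) with i counting down-moves:
  k=0: S(0,0) = 47.9800
  k=1: S(1,0) = 66.4237; S(1,1) = 34.6575
  k=2: S(2,0) = 91.9571; S(2,1) = 47.9800; S(2,2) = 25.0343
  k=3: S(3,0) = 127.3057; S(3,1) = 66.4237; S(3,2) = 34.6575; S(3,3) = 18.0831
  k=4: S(4,0) = 176.2425; S(4,1) = 91.9571; S(4,2) = 47.9800; S(4,3) = 25.0343; S(4,4) = 13.0620
Terminal payoffs V(N, i) = max(S_T - K, 0):
  V(4,0) = 127.712473; V(4,1) = 43.427131; V(4,2) = 0.000000; V(4,3) = 0.000000; V(4,4) = 0.000000
Backward induction: V(k, i) = exp(-r*dt) * [p * V(k+1, i) + (1-p) * V(k+1, i+1)]; then take max(V_cont, immediate exercise) for American.
  V(3,0) = exp(-r*dt) * [p*127.712473 + (1-p)*43.427131] = 79.266229; exercise = 78.775743; V(3,0) = max -> 79.266229
  V(3,1) = exp(-r*dt) * [p*43.427131 + (1-p)*0.000000] = 19.159555; exercise = 17.893664; V(3,1) = max -> 19.159555
  V(3,2) = exp(-r*dt) * [p*0.000000 + (1-p)*0.000000] = 0.000000; exercise = 0.000000; V(3,2) = max -> 0.000000
  V(3,3) = exp(-r*dt) * [p*0.000000 + (1-p)*0.000000] = 0.000000; exercise = 0.000000; V(3,3) = max -> 0.000000
  V(2,0) = exp(-r*dt) * [p*79.266229 + (1-p)*19.159555] = 45.083814; exercise = 43.427131; V(2,0) = max -> 45.083814
  V(2,1) = exp(-r*dt) * [p*19.159555 + (1-p)*0.000000] = 8.452977; exercise = 0.000000; V(2,1) = max -> 8.452977
  V(2,2) = exp(-r*dt) * [p*0.000000 + (1-p)*0.000000] = 0.000000; exercise = 0.000000; V(2,2) = max -> 0.000000
  V(1,0) = exp(-r*dt) * [p*45.083814 + (1-p)*8.452977] = 24.351966; exercise = 17.893664; V(1,0) = max -> 24.351966
  V(1,1) = exp(-r*dt) * [p*8.452977 + (1-p)*0.000000] = 3.729357; exercise = 0.000000; V(1,1) = max -> 3.729357
  V(0,0) = exp(-r*dt) * [p*24.351966 + (1-p)*3.729357] = 12.712173; exercise = 0.000000; V(0,0) = max -> 12.712173


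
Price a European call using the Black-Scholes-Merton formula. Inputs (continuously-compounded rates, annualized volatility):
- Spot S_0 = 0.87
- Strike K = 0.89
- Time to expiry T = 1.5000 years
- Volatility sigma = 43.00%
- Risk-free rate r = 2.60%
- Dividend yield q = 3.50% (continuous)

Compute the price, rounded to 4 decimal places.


Answer: Price = 0.1598

Derivation:
d1 = (ln(S/K) + (r - q + 0.5*sigma^2) * T) / (sigma * sqrt(T)) = 0.19452888
d2 = d1 - sigma * sqrt(T) = -0.33211141
exp(-rT) = 0.96175071; exp(-qT) = 0.94885432
C = S_0 * exp(-qT) * N(d1) - K * exp(-rT) * N(d2)
N(d1) = 0.57711911; N(d2) = 0.36990257
C = 0.8700 * 0.94885432 * 0.57711911 - 0.8900 * 0.96175071 * 0.36990257 = 0.1598


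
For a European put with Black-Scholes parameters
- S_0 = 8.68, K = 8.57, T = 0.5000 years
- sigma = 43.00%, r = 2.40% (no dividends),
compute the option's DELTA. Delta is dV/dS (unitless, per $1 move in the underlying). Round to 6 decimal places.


Answer: Delta = -0.407710

Derivation:
d1 = 0.2334399443; d2 = -0.0706159716
phi(d1) = 0.3882190111; exp(-qT) = 1.0000000000; exp(-rT) = 0.9880717129
N(-d1) = 0.4077098994
Delta = -exp(-qT) * N(-d1) = -1.0000000000 * 0.4077098994 = -0.407710


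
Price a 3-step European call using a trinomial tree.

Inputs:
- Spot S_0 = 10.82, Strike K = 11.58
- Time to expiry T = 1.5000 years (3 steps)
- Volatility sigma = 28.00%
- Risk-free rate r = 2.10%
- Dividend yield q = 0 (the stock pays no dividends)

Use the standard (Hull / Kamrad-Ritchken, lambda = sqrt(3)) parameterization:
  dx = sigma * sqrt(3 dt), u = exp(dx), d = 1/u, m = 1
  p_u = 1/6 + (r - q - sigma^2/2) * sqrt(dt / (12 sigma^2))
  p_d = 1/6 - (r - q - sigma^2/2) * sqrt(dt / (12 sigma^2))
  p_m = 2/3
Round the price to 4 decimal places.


dt = T/N = 0.500000; dx = sigma*sqrt(3*dt) = 0.342929
u = exp(dx) = 1.409068; d = 1/u = 0.709689
p_u = 0.153399, p_m = 0.666667, p_d = 0.179935
Discount per step: exp(-r*dt) = 0.989555
Stock lattice S(k, j) with j the centered position index:
  k=0: S(0,+0) = 10.8200
  k=1: S(1,-1) = 7.6788; S(1,+0) = 10.8200; S(1,+1) = 15.2461
  k=2: S(2,-2) = 5.4496; S(2,-1) = 7.6788; S(2,+0) = 10.8200; S(2,+1) = 15.2461; S(2,+2) = 21.4828
  k=3: S(3,-3) = 3.8675; S(3,-2) = 5.4496; S(3,-1) = 7.6788; S(3,+0) = 10.8200; S(3,+1) = 15.2461; S(3,+2) = 21.4828; S(3,+3) = 30.2708
Terminal payoffs V(N, j) = max(S_T - K, 0):
  V(3,-3) = 0.000000; V(3,-2) = 0.000000; V(3,-1) = 0.000000; V(3,+0) = 0.000000; V(3,+1) = 3.666117; V(3,+2) = 9.902817; V(3,+3) = 18.690752
Backward induction: V(k, j) = exp(-r*dt) * [p_u * V(k+1, j+1) + p_m * V(k+1, j) + p_d * V(k+1, j-1)]
  V(2,-2) = exp(-r*dt) * [p_u*0.000000 + p_m*0.000000 + p_d*0.000000] = 0.000000
  V(2,-1) = exp(-r*dt) * [p_u*0.000000 + p_m*0.000000 + p_d*0.000000] = 0.000000
  V(2,+0) = exp(-r*dt) * [p_u*3.666117 + p_m*0.000000 + p_d*0.000000] = 0.556503
  V(2,+1) = exp(-r*dt) * [p_u*9.902817 + p_m*3.666117 + p_d*0.000000] = 3.921761
  V(2,+2) = exp(-r*dt) * [p_u*18.690752 + p_m*9.902817 + p_d*3.666117] = 10.022880
  V(1,-1) = exp(-r*dt) * [p_u*0.556503 + p_m*0.000000 + p_d*0.000000] = 0.084475
  V(1,+0) = exp(-r*dt) * [p_u*3.921761 + p_m*0.556503 + p_d*0.000000] = 0.962436
  V(1,+1) = exp(-r*dt) * [p_u*10.022880 + p_m*3.921761 + p_d*0.556503] = 4.207723
  V(0,+0) = exp(-r*dt) * [p_u*4.207723 + p_m*0.962436 + p_d*0.084475] = 1.288680

Answer: Price = V(0,0) = 1.2887


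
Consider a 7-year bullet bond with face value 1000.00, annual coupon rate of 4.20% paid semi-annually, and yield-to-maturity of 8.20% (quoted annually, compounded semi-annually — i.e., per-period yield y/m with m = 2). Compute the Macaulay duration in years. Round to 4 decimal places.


Answer: Macaulay duration = 6.0030 years

Derivation:
Coupon per period c = face * coupon_rate / m = 21.000000
Periods per year m = 2; per-period yield y/m = 0.041000
Number of cashflows N = 14
Cashflows (t years, CF_t, discount factor 1/(1+y/m)^(m*t), PV):
  t = 0.5000: CF_t = 21.000000, DF = 0.960615, PV = 20.172911
  t = 1.0000: CF_t = 21.000000, DF = 0.922781, PV = 19.378396
  t = 1.5000: CF_t = 21.000000, DF = 0.886437, PV = 18.615174
  t = 2.0000: CF_t = 21.000000, DF = 0.851524, PV = 17.882012
  t = 2.5000: CF_t = 21.000000, DF = 0.817987, PV = 17.177725
  t = 3.0000: CF_t = 21.000000, DF = 0.785770, PV = 16.501177
  t = 3.5000: CF_t = 21.000000, DF = 0.754823, PV = 15.851275
  t = 4.0000: CF_t = 21.000000, DF = 0.725094, PV = 15.226969
  t = 4.5000: CF_t = 21.000000, DF = 0.696536, PV = 14.627252
  t = 5.0000: CF_t = 21.000000, DF = 0.669103, PV = 14.051154
  t = 5.5000: CF_t = 21.000000, DF = 0.642750, PV = 13.497747
  t = 6.0000: CF_t = 21.000000, DF = 0.617435, PV = 12.966135
  t = 6.5000: CF_t = 21.000000, DF = 0.593117, PV = 12.455461
  t = 7.0000: CF_t = 1021.000000, DF = 0.569757, PV = 581.722054
Price P = sum_t PV_t = 790.125441
Macaulay numerator sum_t t * PV_t:
  t * PV_t at t = 0.5000: 10.086455
  t * PV_t at t = 1.0000: 19.378396
  t * PV_t at t = 1.5000: 27.922761
  t * PV_t at t = 2.0000: 35.764024
  t * PV_t at t = 2.5000: 42.944313
  t * PV_t at t = 3.0000: 49.503530
  t * PV_t at t = 3.5000: 55.479461
  t * PV_t at t = 4.0000: 60.907875
  t * PV_t at t = 4.5000: 65.822632
  t * PV_t at t = 5.0000: 70.255771
  t * PV_t at t = 5.5000: 74.237606
  t * PV_t at t = 6.0000: 77.796810
  t * PV_t at t = 6.5000: 80.960497
  t * PV_t at t = 7.0000: 4072.054378
Macaulay duration D = (sum_t t * PV_t) / P = 4743.114511 / 790.125441 = 6.002989


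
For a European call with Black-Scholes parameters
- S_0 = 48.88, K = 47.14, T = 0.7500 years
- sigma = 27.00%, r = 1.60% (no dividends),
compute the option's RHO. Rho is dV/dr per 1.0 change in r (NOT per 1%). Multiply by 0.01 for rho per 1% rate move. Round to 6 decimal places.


Answer: Rho = 18.711175

Derivation:
d1 = 0.3232473706; d2 = 0.0894205116
phi(d1) = 0.3786348615; exp(-qT) = 1.0000000000; exp(-rT) = 0.9880717129
N(d2) = 0.5356261386
Rho = K*T*exp(-rT)*N(d2) = 47.1400 * 0.7500 * 0.9880717129 * 0.5356261386 = 18.711175


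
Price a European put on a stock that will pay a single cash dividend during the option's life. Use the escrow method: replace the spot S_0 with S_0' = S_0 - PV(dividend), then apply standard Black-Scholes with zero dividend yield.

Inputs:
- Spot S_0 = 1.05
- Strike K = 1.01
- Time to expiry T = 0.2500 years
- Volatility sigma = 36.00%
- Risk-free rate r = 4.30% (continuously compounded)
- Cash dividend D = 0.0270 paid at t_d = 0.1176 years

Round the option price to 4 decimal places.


Answer: Price = 0.0612

Derivation:
PV(D) = D * exp(-r * t_d) = 0.0270 * 0.99495596 = 0.02686381
S_0' = S_0 - PV(D) = 1.0500 - 0.02686381 = 1.02313619
d1 = (ln(S_0'/K) + (r + sigma^2/2)*T) / (sigma*sqrt(T)) = 0.22151264
d2 = d1 - sigma*sqrt(T) = 0.04151264
exp(-rT) = 0.98930757
N(-d1) = 0.41234665; N(-d2) = 0.48344361
P = K * exp(-rT) * N(-d2) - S_0' * N(-d1) = 1.0100 * 0.98930757 * 0.48344361 - 1.02313619 * 0.41234665 = 0.0612


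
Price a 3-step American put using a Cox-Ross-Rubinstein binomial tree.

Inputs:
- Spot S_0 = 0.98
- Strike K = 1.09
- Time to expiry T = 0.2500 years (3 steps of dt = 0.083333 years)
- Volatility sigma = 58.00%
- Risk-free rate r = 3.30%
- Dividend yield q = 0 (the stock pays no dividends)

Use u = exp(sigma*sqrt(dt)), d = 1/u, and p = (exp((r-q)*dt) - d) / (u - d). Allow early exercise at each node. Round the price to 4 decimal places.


dt = T/N = 0.083333
u = exp(sigma*sqrt(dt)) = 1.182264; d = 1/u = 0.845834
p = (exp((r-q)*dt) - d) / (u - d) = 0.466425
Discount per step: exp(-r*dt) = 0.997254
Stock lattice S(k, i) with i counting down-moves:
  k=0: S(0,0) = 0.9800
  k=1: S(1,0) = 1.1586; S(1,1) = 0.8289
  k=2: S(2,0) = 1.3698; S(2,1) = 0.9800; S(2,2) = 0.7011
  k=3: S(3,0) = 1.6195; S(3,1) = 1.1586; S(3,2) = 0.8289; S(3,3) = 0.5930
Terminal payoffs V(N, i) = max(K - S_T, 0):
  V(3,0) = 0.000000; V(3,1) = 0.000000; V(3,2) = 0.261082; V(3,3) = 0.496962
Backward induction: V(k, i) = exp(-r*dt) * [p * V(k+1, i) + (1-p) * V(k+1, i+1)]; then take max(V_cont, immediate exercise) for American.
  V(2,0) = exp(-r*dt) * [p*0.000000 + (1-p)*0.000000] = 0.000000; exercise = 0.000000; V(2,0) = max -> 0.000000
  V(2,1) = exp(-r*dt) * [p*0.000000 + (1-p)*0.261082] = 0.138924; exercise = 0.110000; V(2,1) = max -> 0.138924
  V(2,2) = exp(-r*dt) * [p*0.261082 + (1-p)*0.496962] = 0.385879; exercise = 0.388873; V(2,2) = max -> 0.388873
  V(1,0) = exp(-r*dt) * [p*0.000000 + (1-p)*0.138924] = 0.073923; exercise = 0.000000; V(1,0) = max -> 0.073923
  V(1,1) = exp(-r*dt) * [p*0.138924 + (1-p)*0.388873] = 0.271543; exercise = 0.261082; V(1,1) = max -> 0.271543
  V(0,0) = exp(-r*dt) * [p*0.073923 + (1-p)*0.271543] = 0.178875; exercise = 0.110000; V(0,0) = max -> 0.178875

Answer: Price = V(0,0) = 0.1789


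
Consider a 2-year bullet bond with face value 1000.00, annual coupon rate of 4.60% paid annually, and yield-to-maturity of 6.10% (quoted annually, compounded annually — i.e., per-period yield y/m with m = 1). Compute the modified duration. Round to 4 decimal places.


Coupon per period c = face * coupon_rate / m = 46.000000
Periods per year m = 1; per-period yield y/m = 0.061000
Number of cashflows N = 2
Cashflows (t years, CF_t, discount factor 1/(1+y/m)^(m*t), PV):
  t = 1.0000: CF_t = 46.000000, DF = 0.942507, PV = 43.355325
  t = 2.0000: CF_t = 1046.000000, DF = 0.888320, PV = 929.182275
Price P = sum_t PV_t = 972.537600
First compute Macaulay numerator sum_t t * PV_t:
  t * PV_t at t = 1.0000: 43.355325
  t * PV_t at t = 2.0000: 1858.364550
Macaulay duration D = 1901.719876 / 972.537600 = 1.955420
Modified duration = D / (1 + y/m) = 1.955420 / (1 + 0.061000) = 1.842998

Answer: Modified duration = 1.8430


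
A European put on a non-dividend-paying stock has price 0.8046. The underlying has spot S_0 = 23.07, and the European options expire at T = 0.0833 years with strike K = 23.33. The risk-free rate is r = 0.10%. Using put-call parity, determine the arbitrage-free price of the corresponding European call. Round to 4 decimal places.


Put-call parity: C - P = S_0 * exp(-qT) - K * exp(-rT).
S_0 * exp(-qT) = 23.0700 * 1.00000000 = 23.07000000
K * exp(-rT) = 23.3300 * 0.99991670 = 23.32805669
C = P + S*exp(-qT) - K*exp(-rT)
C = 0.8046 + 23.07000000 - 23.32805669 = 0.5465

Answer: Call price = 0.5465


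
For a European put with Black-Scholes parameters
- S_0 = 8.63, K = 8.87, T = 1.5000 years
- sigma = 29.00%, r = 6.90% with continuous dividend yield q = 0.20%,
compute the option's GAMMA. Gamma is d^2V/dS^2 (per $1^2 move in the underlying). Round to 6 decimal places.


d1 = 0.3833161697; d2 = 0.0281401570
phi(d1) = 0.3706844282; exp(-qT) = 0.9970044955; exp(-rT) = 0.9016760227
Gamma = exp(-qT) * phi(d1) / (S * sigma * sqrt(T)) = 0.9970044955 * 0.3706844282 / (8.6300 * 0.2900 * 1.2247448714) = 0.120572

Answer: Gamma = 0.120572


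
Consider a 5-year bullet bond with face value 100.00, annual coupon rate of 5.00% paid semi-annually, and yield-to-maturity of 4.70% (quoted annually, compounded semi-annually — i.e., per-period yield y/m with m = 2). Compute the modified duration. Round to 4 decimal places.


Coupon per period c = face * coupon_rate / m = 2.500000
Periods per year m = 2; per-period yield y/m = 0.023500
Number of cashflows N = 10
Cashflows (t years, CF_t, discount factor 1/(1+y/m)^(m*t), PV):
  t = 0.5000: CF_t = 2.500000, DF = 0.977040, PV = 2.442599
  t = 1.0000: CF_t = 2.500000, DF = 0.954606, PV = 2.386516
  t = 1.5000: CF_t = 2.500000, DF = 0.932688, PV = 2.331720
  t = 2.0000: CF_t = 2.500000, DF = 0.911273, PV = 2.278183
  t = 2.5000: CF_t = 2.500000, DF = 0.890350, PV = 2.225875
  t = 3.0000: CF_t = 2.500000, DF = 0.869907, PV = 2.174768
  t = 3.5000: CF_t = 2.500000, DF = 0.849934, PV = 2.124834
  t = 4.0000: CF_t = 2.500000, DF = 0.830419, PV = 2.076047
  t = 4.5000: CF_t = 2.500000, DF = 0.811352, PV = 2.028380
  t = 5.0000: CF_t = 102.500000, DF = 0.792723, PV = 81.254121
Price P = sum_t PV_t = 101.323044
First compute Macaulay numerator sum_t t * PV_t:
  t * PV_t at t = 0.5000: 1.221299
  t * PV_t at t = 1.0000: 2.386516
  t * PV_t at t = 1.5000: 3.497581
  t * PV_t at t = 2.0000: 4.556366
  t * PV_t at t = 2.5000: 5.564688
  t * PV_t at t = 3.0000: 6.524304
  t * PV_t at t = 3.5000: 7.436920
  t * PV_t at t = 4.0000: 8.304189
  t * PV_t at t = 4.5000: 9.127711
  t * PV_t at t = 5.0000: 406.270604
Macaulay duration D = 454.890178 / 101.323044 = 4.489504
Modified duration = D / (1 + y/m) = 4.489504 / (1 + 0.023500) = 4.386423

Answer: Modified duration = 4.3864


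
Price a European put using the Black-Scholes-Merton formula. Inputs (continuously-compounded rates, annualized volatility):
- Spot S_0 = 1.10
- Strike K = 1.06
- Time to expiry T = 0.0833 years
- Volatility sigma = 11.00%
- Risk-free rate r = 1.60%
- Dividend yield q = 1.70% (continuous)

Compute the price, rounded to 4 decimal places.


Answer: Price = 0.0021

Derivation:
d1 = (ln(S/K) + (r - q + 0.5*sigma^2) * T) / (sigma * sqrt(T)) = 1.17998107
d2 = d1 - sigma * sqrt(T) = 1.14823316
exp(-rT) = 0.99866809; exp(-qT) = 0.99858490
P = K * exp(-rT) * N(-d2) - S_0 * exp(-qT) * N(-d1)
N(-d1) = 0.11900387; N(-d2) = 0.12543616
P = 1.0600 * 0.99866809 * 0.12543616 - 1.1000 * 0.99858490 * 0.11900387 = 0.0021


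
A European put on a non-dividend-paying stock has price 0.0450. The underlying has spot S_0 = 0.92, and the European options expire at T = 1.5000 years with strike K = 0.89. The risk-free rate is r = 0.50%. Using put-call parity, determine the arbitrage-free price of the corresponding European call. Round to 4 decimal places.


Answer: Call price = 0.0817

Derivation:
Put-call parity: C - P = S_0 * exp(-qT) - K * exp(-rT).
S_0 * exp(-qT) = 0.9200 * 1.00000000 = 0.92000000
K * exp(-rT) = 0.8900 * 0.99252805 = 0.88334997
C = P + S*exp(-qT) - K*exp(-rT)
C = 0.0450 + 0.92000000 - 0.88334997 = 0.0817


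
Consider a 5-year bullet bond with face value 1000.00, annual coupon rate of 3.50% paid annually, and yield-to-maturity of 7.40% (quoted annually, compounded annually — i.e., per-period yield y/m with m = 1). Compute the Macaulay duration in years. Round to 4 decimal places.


Answer: Macaulay duration = 4.6386 years

Derivation:
Coupon per period c = face * coupon_rate / m = 35.000000
Periods per year m = 1; per-period yield y/m = 0.074000
Number of cashflows N = 5
Cashflows (t years, CF_t, discount factor 1/(1+y/m)^(m*t), PV):
  t = 1.0000: CF_t = 35.000000, DF = 0.931099, PV = 32.588454
  t = 2.0000: CF_t = 35.000000, DF = 0.866945, PV = 30.343067
  t = 3.0000: CF_t = 35.000000, DF = 0.807211, PV = 28.252390
  t = 4.0000: CF_t = 35.000000, DF = 0.751593, PV = 26.305764
  t = 5.0000: CF_t = 1035.000000, DF = 0.699808, PV = 724.300763
Price P = sum_t PV_t = 841.790440
Macaulay numerator sum_t t * PV_t:
  t * PV_t at t = 1.0000: 32.588454
  t * PV_t at t = 2.0000: 60.686135
  t * PV_t at t = 3.0000: 84.757171
  t * PV_t at t = 4.0000: 105.223056
  t * PV_t at t = 5.0000: 3621.503817
Macaulay duration D = (sum_t t * PV_t) / P = 3904.758634 / 841.790440 = 4.638635


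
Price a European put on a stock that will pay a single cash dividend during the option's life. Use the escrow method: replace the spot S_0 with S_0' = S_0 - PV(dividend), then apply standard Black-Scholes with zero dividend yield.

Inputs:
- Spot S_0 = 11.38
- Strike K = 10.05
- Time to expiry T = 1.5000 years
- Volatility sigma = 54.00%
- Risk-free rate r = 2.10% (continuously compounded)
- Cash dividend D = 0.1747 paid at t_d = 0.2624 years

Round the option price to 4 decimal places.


PV(D) = D * exp(-r * t_d) = 0.1747 * 0.99450475 = 0.17373998
S_0' = S_0 - PV(D) = 11.3800 - 0.17373998 = 11.20626002
d1 = (ln(S_0'/K) + (r + sigma^2/2)*T) / (sigma*sqrt(T)) = 0.54297010
d2 = d1 - sigma*sqrt(T) = -0.11839213
exp(-rT) = 0.96899096
N(-d1) = 0.29357519; N(-d2) = 0.54712152
P = K * exp(-rT) * N(-d2) - S_0' * N(-d1) = 10.0500 * 0.96899096 * 0.54712152 - 11.20626002 * 0.29357519 = 2.0382

Answer: Price = 2.0382


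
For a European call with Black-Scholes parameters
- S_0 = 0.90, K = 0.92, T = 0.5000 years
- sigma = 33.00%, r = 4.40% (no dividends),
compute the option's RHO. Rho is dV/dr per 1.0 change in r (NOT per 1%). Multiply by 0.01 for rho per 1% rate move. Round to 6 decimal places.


Answer: Rho = 0.204114

Derivation:
d1 = 0.1167630141; d2 = -0.1165822237
phi(d1) = 0.3962320185; exp(-qT) = 1.0000000000; exp(-rT) = 0.9782402351
N(d2) = 0.4535955625
Rho = K*T*exp(-rT)*N(d2) = 0.9200 * 0.5000 * 0.9782402351 * 0.4535955625 = 0.204114


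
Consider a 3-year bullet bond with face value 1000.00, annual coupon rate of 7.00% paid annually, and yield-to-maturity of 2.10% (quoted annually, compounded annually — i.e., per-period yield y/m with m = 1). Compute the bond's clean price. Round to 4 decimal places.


Answer: Price = 1141.0355

Derivation:
Coupon per period c = face * coupon_rate / m = 70.000000
Periods per year m = 1; per-period yield y/m = 0.021000
Number of cashflows N = 3
Cashflows (t years, CF_t, discount factor 1/(1+y/m)^(m*t), PV):
  t = 1.0000: CF_t = 70.000000, DF = 0.979432, PV = 68.560235
  t = 2.0000: CF_t = 70.000000, DF = 0.959287, PV = 67.150083
  t = 3.0000: CF_t = 1070.000000, DF = 0.939556, PV = 1005.325159
Price P = sum_t PV_t = 1141.035478


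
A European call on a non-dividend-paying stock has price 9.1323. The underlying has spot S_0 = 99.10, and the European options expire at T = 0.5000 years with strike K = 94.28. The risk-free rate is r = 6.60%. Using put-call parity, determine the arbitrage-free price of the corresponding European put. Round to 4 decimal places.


Put-call parity: C - P = S_0 * exp(-qT) - K * exp(-rT).
S_0 * exp(-qT) = 99.1000 * 1.00000000 = 99.10000000
K * exp(-rT) = 94.2800 * 0.96753856 = 91.21953540
P = C - S*exp(-qT) + K*exp(-rT)
P = 9.1323 - 99.10000000 + 91.21953540 = 1.2518

Answer: Put price = 1.2518
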